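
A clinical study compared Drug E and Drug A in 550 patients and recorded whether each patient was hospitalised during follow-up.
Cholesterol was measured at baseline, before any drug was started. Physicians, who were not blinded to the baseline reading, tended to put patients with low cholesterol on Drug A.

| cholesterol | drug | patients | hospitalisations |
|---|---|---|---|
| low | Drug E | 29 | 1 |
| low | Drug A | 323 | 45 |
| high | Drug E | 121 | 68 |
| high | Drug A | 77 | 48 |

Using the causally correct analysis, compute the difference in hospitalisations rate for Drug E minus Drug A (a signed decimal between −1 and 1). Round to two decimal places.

Here cholesterol is a common cause — it drives both which drug a case falls under and the outcome. The crude comparison mixes populations; the stratum-specific rates are the causally relevant ones.
Adjusting over the population distribution of cholesterol: 0.640·(0.034−0.139) + 0.360·(0.562−0.623) = -0.089.

-0.09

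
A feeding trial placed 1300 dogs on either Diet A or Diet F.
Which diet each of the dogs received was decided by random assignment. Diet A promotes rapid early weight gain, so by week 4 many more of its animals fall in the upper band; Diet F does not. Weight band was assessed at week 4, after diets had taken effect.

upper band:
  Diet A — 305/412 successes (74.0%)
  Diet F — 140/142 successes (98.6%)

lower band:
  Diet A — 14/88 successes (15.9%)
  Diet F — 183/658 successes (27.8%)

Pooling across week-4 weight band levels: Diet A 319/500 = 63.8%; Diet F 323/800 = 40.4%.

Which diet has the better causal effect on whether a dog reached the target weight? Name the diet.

Diet A

The week-4 weight band-specific comparison favours Diet F throughout, but the pooled figures favour Diet A. The question is whether to condition on week-4 weight band.
Week-4 weight band is recorded after the diet and is itself shifted by it — it sits on the causal path from diet to outcome. Conditioning on a mediator would strip out part of the effect we want; the pooled comparison gives the total causal effect.
Pooled: Diet A 63.8% vs Diet F 40.4%; Diet A is higher overall.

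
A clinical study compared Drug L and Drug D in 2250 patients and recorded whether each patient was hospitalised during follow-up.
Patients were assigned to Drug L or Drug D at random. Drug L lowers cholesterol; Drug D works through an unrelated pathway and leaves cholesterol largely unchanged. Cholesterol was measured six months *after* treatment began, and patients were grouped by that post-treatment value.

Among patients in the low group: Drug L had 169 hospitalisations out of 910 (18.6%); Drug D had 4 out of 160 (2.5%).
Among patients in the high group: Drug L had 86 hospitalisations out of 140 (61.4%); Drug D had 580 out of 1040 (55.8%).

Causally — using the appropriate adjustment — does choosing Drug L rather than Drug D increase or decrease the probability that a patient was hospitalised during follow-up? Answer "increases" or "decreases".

decreases

The cholesterol-specific comparison favours Drug D throughout, but the pooled figures favour Drug L. The question is whether to condition on cholesterol.
Cholesterol is recorded after the drug and is itself shifted by it — it sits on the causal path from drug to outcome. Conditioning on a mediator would strip out part of the effect we want; the pooled comparison gives the total causal effect.
Pooled: Drug L 24.3% vs Drug D 48.7%; Drug L is lower overall.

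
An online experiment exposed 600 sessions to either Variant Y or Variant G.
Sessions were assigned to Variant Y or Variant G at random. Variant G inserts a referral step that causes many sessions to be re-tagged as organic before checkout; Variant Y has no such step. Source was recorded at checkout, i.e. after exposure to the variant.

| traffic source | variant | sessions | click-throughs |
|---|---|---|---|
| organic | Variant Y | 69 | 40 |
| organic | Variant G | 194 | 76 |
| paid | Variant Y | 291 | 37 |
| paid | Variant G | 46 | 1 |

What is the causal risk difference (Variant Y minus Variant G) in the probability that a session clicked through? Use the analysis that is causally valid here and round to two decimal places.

-0.11

Because the variant influences traffic source, traffic source is a post-treatment mediator, not a confounder. Stratifying on it would bias the estimate; the causal effect is the crude pooled difference.
The causal difference is the pooled difference: 0.214 − 0.321 = -0.107.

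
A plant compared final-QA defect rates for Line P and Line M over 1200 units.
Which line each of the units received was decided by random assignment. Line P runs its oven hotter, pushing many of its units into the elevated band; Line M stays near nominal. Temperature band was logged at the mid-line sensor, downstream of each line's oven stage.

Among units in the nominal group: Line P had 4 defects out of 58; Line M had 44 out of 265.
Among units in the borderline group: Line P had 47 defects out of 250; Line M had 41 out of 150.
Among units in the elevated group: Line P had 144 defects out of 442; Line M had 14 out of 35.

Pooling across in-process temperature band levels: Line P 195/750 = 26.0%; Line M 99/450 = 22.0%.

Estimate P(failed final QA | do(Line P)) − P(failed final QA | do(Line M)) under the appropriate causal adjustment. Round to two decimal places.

The stratified and pooled comparisons disagree (Line P wins within each in-process temperature band; Line M wins overall), so the answer turns on the causal role of in-process temperature band.
In-process temperature band here is a post-treatment variable shaped by the line; conditioning on it would introduce bias rather than remove it. The overall comparison is the causal one.
The causal difference is the pooled difference: 0.260 − 0.220 = +0.040.

+0.04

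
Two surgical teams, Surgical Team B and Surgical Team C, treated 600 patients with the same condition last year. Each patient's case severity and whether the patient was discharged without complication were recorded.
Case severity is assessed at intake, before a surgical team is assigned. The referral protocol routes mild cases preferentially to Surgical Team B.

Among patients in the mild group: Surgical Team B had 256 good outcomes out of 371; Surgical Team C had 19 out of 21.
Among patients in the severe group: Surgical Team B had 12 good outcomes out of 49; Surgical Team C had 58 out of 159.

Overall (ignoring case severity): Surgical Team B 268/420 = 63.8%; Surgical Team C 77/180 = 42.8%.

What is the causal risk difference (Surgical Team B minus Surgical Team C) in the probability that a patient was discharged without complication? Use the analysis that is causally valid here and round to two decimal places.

The case severity-specific comparison favours Surgical Team C throughout, but the pooled figures favour Surgical Team B. The question is whether to condition on case severity.
Nothing the surgical team does changes case severity; the imbalance is an allocation artefact. With case severity also predicting the outcome, the pooled figure is confounded, and the within-stratum comparison is the causal one.
Adjusting over the population distribution of case severity: 0.653·(0.690−0.905) + 0.347·(0.245−0.365) = -0.182.

-0.18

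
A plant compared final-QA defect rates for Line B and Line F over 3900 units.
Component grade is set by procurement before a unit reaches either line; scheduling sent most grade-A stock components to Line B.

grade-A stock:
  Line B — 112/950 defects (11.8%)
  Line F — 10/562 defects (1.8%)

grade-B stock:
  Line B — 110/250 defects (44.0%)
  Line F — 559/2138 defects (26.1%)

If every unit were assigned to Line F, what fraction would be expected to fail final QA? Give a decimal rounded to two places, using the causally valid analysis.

The component grade-specific comparison favours Line F throughout, but the pooled figures favour Line B. The question is whether to condition on component grade.
Component grade differs across lines for reasons unrelated to any effect of the line itself, and it separately predicts the outcome — a classic confounder. We must compare within component grade levels.
Standardising Line F to the population component grade mix: 0.388·10/562 + 0.612·559/2138 = 0.167.

0.17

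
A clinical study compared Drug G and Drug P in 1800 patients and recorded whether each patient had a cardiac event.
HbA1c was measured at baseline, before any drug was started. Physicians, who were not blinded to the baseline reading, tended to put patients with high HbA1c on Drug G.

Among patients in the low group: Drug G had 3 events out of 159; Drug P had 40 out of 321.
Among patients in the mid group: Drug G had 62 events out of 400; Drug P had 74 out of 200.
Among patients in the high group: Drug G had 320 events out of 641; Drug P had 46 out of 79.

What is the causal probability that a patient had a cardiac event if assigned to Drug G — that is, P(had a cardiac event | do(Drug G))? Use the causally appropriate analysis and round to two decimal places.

HbA1c satisfies the back-door criterion: it is not a descendant of the drug, and it blocks the spurious path from drug to outcome. Adjusting for it (i.e., using the within-HbA1c rates) gives the causal effect.
Standardising Drug G to the population HbA1c mix: 0.267·3/159 + 0.333·62/400 + 0.400·320/641 = 0.256.

0.26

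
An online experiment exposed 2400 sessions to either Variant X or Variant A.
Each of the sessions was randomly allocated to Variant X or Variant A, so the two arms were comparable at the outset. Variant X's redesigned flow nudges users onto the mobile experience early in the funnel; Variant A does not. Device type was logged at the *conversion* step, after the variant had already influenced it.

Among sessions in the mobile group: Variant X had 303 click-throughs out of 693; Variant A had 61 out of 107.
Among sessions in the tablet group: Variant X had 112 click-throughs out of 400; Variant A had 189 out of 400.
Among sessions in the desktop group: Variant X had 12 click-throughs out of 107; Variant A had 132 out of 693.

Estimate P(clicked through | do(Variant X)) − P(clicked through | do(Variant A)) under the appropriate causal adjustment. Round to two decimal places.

Within every device type level Variant A has the higher rate, yet pooled Variant X does — Simpson's reversal.
Device type lies on the pathway variant → device type → outcome, so adjusting for it blocks the indirect effect. For the total causal effect of variant, use the unadjusted pooled rates.
The causal difference is the pooled difference: 0.356 − 0.318 = +0.037.

+0.04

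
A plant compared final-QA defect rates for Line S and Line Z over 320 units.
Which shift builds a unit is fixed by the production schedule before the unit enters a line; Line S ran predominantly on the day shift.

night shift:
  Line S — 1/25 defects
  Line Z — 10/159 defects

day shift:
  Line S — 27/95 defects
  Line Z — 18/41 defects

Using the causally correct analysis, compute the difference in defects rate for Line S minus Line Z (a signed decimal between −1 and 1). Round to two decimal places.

-0.08

The stratified and pooled comparisons disagree (Line S wins within each shift; Line Z wins overall), so the answer turns on the causal role of shift.
Shift satisfies the back-door criterion: it is not a descendant of the line, and it blocks the spurious path from line to outcome. Adjusting for it (i.e., using the within-shift rates) gives the causal effect.
Adjusting over the population distribution of shift: 0.575·(0.040−0.063) + 0.425·(0.284−0.439) = -0.079.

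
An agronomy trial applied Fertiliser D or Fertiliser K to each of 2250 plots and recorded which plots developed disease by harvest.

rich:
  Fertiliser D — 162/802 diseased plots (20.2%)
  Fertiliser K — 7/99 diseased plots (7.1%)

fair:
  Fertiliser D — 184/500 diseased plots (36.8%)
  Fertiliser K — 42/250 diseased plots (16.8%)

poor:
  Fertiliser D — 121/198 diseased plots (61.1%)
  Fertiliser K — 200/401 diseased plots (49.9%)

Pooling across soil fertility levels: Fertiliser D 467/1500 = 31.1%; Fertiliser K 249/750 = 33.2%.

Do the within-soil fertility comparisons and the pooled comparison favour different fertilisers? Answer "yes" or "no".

Within each soil fertility level (rich 20.2% vs 7.1%; fair 36.8% vs 16.8%; poor 61.1% vs 49.9%), Fertiliser K has the lower rate every time. Pooled: 31.1% vs 33.2% — Fertiliser D has the lower rate overall. The two comparisons disagree.

yes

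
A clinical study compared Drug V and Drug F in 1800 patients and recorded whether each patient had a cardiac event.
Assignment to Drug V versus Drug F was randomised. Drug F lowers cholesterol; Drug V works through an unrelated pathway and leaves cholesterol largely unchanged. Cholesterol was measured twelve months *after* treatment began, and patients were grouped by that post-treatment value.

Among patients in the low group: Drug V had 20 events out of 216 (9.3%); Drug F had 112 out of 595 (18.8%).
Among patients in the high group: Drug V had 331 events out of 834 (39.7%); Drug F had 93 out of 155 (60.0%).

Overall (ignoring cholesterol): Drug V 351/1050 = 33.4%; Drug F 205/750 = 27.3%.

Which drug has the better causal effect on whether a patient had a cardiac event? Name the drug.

Drug F

The stratified and pooled comparisons disagree (Drug V wins within each cholesterol; Drug F wins overall), so the answer turns on the causal role of cholesterol.
Cholesterol here is a post-treatment variable shaped by the drug; conditioning on it would introduce bias rather than remove it. The overall comparison is the causal one.
Pooled: Drug V 33.4% vs Drug F 27.3%; Drug F is lower overall.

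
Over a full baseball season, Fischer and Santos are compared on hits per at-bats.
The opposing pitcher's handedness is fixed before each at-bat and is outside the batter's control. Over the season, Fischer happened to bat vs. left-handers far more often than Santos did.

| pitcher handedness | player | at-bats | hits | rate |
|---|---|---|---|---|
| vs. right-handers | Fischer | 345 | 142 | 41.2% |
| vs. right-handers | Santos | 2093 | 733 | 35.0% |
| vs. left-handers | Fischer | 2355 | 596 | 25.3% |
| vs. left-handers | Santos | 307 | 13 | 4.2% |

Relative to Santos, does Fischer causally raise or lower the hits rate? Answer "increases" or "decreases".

The imbalance in pitcher handedness arose from how at-bats were allocated, not from anything the player did; and pitcher handedness independently affects the outcome. The pooled gap is confounded — condition on pitcher handedness.
Within each level — vs. right-handers: 41.2% vs 35.0%; vs. left-handers: 25.3% vs 4.2% — Fischer is higher every time.

increases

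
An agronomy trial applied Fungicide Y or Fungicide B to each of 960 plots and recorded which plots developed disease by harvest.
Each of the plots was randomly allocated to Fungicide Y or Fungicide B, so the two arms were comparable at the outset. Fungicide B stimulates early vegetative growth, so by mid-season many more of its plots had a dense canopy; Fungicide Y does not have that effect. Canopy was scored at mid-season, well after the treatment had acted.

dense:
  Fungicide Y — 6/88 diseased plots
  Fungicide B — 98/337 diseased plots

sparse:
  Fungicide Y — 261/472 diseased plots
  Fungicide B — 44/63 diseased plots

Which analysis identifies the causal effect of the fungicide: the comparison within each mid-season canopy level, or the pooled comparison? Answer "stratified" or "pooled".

pooled

The mid-season canopy-specific comparison favours Fungicide Y throughout, but the pooled figures favour Fungicide B. The question is whether to condition on mid-season canopy.
The distribution of mid-season canopy is itself part of what the fungicide does — it is an intermediate outcome. Holding it fixed would remove that part of the effect; the total effect is the pooled difference.
Pooled: Fungicide Y 47.7% vs Fungicide B 35.5%; Fungicide B is lower overall.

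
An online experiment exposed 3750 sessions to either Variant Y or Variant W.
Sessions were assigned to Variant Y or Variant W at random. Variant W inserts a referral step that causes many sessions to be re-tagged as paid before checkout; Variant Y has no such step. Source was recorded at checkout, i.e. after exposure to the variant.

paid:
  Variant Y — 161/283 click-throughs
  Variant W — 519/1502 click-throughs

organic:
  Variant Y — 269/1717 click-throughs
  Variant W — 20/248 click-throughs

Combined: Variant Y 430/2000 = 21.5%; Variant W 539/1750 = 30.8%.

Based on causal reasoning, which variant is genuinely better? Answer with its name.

Variant W

The stratified and pooled comparisons disagree (Variant Y wins within each traffic source; Variant W wins overall), so the answer turns on the causal role of traffic source.
The distribution of traffic source is itself part of what the variant does — it is an intermediate outcome. Holding it fixed would remove that part of the effect; the total effect is the pooled difference.
Pooled: Variant Y 21.5% vs Variant W 30.8%; Variant W is higher overall.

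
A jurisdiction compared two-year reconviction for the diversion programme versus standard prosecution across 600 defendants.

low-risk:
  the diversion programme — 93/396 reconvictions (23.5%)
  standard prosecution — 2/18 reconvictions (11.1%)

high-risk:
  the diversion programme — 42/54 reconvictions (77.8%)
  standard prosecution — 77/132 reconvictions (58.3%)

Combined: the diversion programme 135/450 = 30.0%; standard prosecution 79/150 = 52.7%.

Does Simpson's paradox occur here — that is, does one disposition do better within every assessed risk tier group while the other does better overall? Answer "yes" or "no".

Within each assessed risk tier level (low-risk 23.5% vs 11.1%; high-risk 77.8% vs 58.3%), standard prosecution has the lower rate every time. Pooled: 30.0% vs 52.7% — the diversion programme has the lower rate overall. The two comparisons disagree.

yes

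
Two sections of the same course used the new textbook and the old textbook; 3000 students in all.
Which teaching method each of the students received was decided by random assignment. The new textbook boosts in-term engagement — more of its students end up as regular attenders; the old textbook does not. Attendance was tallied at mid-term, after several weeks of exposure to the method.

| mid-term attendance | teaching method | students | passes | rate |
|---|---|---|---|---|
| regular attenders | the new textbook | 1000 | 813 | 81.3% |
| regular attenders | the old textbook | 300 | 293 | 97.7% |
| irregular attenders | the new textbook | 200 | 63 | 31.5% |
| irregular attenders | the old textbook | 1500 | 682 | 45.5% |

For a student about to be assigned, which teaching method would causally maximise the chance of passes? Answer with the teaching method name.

the new textbook

The stratified and pooled comparisons disagree (the old textbook wins within each mid-term attendance; the new textbook wins overall), so the answer turns on the causal role of mid-term attendance.
Mid-term attendance is downstream of the teaching method. One should not condition on a consequence of treatment, so the overall rates are the right comparison.
Pooled: the new textbook 73.0% vs the old textbook 54.2%; the new textbook is higher overall.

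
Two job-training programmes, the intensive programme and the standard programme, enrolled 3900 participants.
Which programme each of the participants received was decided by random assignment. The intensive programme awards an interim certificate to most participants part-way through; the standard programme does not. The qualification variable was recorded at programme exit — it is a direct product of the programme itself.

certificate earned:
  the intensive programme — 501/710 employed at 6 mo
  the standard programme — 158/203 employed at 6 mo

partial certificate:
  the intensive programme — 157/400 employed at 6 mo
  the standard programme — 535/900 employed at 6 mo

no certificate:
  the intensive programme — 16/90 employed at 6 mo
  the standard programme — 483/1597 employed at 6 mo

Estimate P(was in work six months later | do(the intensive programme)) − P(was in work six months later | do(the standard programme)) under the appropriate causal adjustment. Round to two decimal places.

+0.13

Qualification attained during the programme here is a post-treatment variable shaped by the programme; conditioning on it would introduce bias rather than remove it. The overall comparison is the causal one.
The causal difference is the pooled difference: 0.562 − 0.436 = +0.126.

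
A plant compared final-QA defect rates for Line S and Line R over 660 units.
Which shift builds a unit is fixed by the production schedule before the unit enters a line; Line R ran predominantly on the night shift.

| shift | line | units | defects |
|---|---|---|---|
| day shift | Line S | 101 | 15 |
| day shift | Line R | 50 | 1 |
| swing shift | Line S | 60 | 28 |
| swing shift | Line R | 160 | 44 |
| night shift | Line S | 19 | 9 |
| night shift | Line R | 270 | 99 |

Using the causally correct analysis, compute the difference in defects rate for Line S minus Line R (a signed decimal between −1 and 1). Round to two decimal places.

+0.14

Since shift is a pre-existing factor (not a product of the line) and it affects the outcome on its own, it is a confounder. The stratified rates, not the pooled rate, identify the causal effect.
Adjusting over the population distribution of shift: 0.229·(0.149−0.020) + 0.333·(0.467−0.275) + 0.438·(0.474−0.367) = +0.140.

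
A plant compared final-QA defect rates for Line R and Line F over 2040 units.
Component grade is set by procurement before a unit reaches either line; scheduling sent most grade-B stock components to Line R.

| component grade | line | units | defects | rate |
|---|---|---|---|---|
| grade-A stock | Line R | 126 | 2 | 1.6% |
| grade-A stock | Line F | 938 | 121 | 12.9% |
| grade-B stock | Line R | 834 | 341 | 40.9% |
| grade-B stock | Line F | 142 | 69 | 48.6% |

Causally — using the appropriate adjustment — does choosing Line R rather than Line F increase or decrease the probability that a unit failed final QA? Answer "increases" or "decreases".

decreases

The component grade-specific comparison favours Line R throughout, but the pooled figures favour Line F. The question is whether to condition on component grade.
Nothing the line does changes component grade; the imbalance is an allocation artefact. With component grade also predicting the outcome, the pooled figure is confounded, and the within-stratum comparison is the causal one.
Within each level — grade-A stock: 1.6% vs 12.9%; grade-B stock: 40.9% vs 48.6% — Line R is lower every time.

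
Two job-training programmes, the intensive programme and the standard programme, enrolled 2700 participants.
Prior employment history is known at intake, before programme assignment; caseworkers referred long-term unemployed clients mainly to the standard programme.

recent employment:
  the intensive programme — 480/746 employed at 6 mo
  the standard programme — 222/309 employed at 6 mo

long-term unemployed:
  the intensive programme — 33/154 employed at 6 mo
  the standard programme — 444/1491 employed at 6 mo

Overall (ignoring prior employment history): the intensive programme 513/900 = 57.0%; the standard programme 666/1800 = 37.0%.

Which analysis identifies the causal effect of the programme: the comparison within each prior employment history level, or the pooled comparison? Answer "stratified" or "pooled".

Here prior employment history is a common cause — it drives both which programme a case falls under and the outcome. The crude comparison mixes populations; the stratum-specific rates are the causally relevant ones.
Within each level — recent employment: 64.3% vs 71.8%; long-term unemployed: 21.4% vs 29.8% — the standard programme is higher every time.

stratified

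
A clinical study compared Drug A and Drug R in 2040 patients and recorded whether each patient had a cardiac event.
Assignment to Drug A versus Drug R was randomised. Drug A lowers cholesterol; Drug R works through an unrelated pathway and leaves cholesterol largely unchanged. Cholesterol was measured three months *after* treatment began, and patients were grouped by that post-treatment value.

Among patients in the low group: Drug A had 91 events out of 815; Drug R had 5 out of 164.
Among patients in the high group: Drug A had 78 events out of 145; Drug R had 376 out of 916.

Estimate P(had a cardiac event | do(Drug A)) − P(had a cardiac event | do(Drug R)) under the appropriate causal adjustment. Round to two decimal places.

-0.18

The stratified and pooled comparisons disagree (Drug R wins within each cholesterol; Drug A wins overall), so the answer turns on the causal role of cholesterol.
Cholesterol here is a post-treatment variable shaped by the drug; conditioning on it would introduce bias rather than remove it. The overall comparison is the causal one.
The causal difference is the pooled difference: 0.176 − 0.353 = -0.177.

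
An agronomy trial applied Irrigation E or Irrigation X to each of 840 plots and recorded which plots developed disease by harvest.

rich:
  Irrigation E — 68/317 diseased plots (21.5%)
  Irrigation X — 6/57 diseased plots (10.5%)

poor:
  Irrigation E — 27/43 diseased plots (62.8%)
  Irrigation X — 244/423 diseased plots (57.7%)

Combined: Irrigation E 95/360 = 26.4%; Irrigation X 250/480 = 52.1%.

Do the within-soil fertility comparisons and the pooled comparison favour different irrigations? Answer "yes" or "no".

yes

Within each soil fertility level (rich 21.5% vs 10.5%; poor 62.8% vs 57.7%), Irrigation X has the lower rate every time. Pooled: 26.4% vs 52.1% — Irrigation E has the lower rate overall. The two comparisons disagree.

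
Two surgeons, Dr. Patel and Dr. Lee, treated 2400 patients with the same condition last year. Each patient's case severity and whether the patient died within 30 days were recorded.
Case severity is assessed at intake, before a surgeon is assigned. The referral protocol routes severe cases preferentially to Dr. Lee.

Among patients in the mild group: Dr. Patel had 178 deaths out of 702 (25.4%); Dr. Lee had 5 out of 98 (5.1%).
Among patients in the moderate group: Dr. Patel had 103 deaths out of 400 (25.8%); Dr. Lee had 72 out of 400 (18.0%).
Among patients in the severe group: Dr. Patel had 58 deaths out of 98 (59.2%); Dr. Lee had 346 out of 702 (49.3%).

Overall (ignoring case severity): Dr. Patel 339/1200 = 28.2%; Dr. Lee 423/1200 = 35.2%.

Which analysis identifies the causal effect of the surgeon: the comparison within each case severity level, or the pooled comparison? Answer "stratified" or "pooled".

The case severity-specific comparison favours Dr. Lee throughout, but the pooled figures favour Dr. Patel. The question is whether to condition on case severity.
Case severity differs across surgeons for reasons unrelated to any effect of the surgeon itself, and it separately predicts the outcome — a classic confounder. We must compare within case severity levels.
Within each level — mild: 25.4% vs 5.1%; moderate: 25.8% vs 18.0%; severe: 59.2% vs 49.3% — Dr. Lee is lower every time.

stratified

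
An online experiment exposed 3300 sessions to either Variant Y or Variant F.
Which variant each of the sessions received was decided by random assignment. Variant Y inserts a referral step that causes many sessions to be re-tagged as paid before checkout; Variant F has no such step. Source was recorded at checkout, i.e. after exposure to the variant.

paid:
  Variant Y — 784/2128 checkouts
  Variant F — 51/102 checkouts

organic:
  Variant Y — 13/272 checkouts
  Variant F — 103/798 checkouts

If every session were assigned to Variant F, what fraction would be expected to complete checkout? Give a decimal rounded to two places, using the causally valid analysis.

0.17

Within every traffic source level Variant F has the higher rate, yet pooled Variant Y does — Simpson's reversal.
Traffic source is recorded after the variant and is itself shifted by it — it sits on the causal path from variant to outcome. Conditioning on a mediator would strip out part of the effect we want; the pooled comparison gives the total causal effect.
So P(outcome | do(Variant F)) is just the pooled rate for Variant F: 154/900 = 0.171.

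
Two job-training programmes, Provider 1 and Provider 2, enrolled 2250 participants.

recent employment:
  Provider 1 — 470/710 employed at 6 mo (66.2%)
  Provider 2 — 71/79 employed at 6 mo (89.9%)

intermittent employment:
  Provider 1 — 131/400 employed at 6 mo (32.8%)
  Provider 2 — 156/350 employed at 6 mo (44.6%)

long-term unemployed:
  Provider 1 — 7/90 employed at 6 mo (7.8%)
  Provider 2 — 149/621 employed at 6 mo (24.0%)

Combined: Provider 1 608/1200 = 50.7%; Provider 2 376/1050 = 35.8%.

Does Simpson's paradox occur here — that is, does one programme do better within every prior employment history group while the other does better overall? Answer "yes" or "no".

Within each prior employment history level (recent employment 66.2% vs 89.9%; intermittent employment 32.8% vs 44.6%; long-term unemployed 7.8% vs 24.0%), Provider 2 has the higher rate every time. Pooled: 50.7% vs 35.8% — Provider 1 has the higher rate overall. The two comparisons disagree.

yes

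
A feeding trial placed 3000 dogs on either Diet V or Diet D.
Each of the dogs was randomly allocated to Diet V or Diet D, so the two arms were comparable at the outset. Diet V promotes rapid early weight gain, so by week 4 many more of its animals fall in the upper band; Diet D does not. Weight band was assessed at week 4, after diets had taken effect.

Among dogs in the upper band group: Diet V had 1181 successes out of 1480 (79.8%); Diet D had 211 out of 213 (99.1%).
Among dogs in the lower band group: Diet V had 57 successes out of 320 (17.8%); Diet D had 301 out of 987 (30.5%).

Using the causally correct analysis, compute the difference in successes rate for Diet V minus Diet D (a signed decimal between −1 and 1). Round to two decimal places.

The week-4 weight band-specific comparison favours Diet D throughout, but the pooled figures favour Diet V. The question is whether to condition on week-4 weight band.
Stratifying would compare diets among dogs the diets themselves sorted into week-4 weight band groups — a form of selection on an intermediate. The unconditioned pooled rates give the total causal effect.
The causal difference is the pooled difference: 0.688 − 0.427 = +0.261.

+0.26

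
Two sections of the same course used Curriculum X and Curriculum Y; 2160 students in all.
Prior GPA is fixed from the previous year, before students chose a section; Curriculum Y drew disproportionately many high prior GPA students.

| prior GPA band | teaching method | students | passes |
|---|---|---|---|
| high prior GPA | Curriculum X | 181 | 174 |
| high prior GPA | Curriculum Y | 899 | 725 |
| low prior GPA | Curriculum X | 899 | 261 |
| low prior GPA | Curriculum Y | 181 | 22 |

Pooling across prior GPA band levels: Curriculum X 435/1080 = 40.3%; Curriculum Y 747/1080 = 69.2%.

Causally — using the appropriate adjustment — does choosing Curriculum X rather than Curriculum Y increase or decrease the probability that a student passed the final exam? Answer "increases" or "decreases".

increases

Prior GPA band differs across teaching methods for reasons unrelated to any effect of the teaching method itself, and it separately predicts the outcome — a classic confounder. We must compare within prior GPA band levels.
Within each level — high prior GPA: 96.1% vs 80.6%; low prior GPA: 29.0% vs 12.2% — Curriculum X is higher every time.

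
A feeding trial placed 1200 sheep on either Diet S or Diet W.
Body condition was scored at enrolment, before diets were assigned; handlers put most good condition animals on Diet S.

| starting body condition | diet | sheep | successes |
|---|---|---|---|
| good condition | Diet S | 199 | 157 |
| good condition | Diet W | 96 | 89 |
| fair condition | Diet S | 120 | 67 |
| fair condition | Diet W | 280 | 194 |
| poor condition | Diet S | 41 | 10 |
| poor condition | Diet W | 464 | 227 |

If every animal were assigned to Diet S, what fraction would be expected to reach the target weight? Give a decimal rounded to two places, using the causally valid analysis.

The starting body condition-specific comparison favours Diet W throughout, but the pooled figures favour Diet S. The question is whether to condition on starting body condition.
Since starting body condition is a pre-existing factor (not a product of the diet) and it affects the outcome on its own, it is a confounder. The stratified rates, not the pooled rate, identify the causal effect.
Standardising Diet S to the population starting body condition mix: 0.246·157/199 + 0.333·67/120 + 0.421·10/41 = 0.483.

0.48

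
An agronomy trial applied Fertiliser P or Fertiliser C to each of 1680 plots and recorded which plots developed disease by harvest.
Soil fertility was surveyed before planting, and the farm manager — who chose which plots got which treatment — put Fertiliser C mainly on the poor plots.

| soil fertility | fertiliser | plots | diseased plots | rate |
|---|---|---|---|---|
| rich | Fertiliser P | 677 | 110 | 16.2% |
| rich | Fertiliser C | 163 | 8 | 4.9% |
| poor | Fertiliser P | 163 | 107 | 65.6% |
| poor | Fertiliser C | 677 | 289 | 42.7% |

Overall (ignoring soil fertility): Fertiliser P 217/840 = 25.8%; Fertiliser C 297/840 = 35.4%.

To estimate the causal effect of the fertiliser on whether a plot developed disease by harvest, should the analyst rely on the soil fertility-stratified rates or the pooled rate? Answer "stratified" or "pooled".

stratified

Within every soil fertility level Fertiliser C has the lower rate, yet pooled Fertiliser P does — Simpson's reversal.
Since soil fertility is a pre-existing factor (not a product of the fertiliser) and it affects the outcome on its own, it is a confounder. The stratified rates, not the pooled rate, identify the causal effect.
Within each level — rich: 16.2% vs 4.9%; poor: 65.6% vs 42.7% — Fertiliser C is lower every time.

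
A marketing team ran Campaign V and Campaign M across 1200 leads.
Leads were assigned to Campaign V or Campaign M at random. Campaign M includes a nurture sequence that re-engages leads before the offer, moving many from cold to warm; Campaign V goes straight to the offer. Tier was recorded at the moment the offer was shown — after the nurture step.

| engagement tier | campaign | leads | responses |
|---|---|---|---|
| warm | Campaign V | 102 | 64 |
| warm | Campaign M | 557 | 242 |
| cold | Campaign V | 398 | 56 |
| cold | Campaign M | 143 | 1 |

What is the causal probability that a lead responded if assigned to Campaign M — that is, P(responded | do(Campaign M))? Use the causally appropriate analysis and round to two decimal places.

0.35

Engagement tier here is a post-treatment variable shaped by the campaign; conditioning on it would introduce bias rather than remove it. The overall comparison is the causal one.
So P(outcome | do(Campaign M)) is just the pooled rate for Campaign M: 243/700 = 0.347.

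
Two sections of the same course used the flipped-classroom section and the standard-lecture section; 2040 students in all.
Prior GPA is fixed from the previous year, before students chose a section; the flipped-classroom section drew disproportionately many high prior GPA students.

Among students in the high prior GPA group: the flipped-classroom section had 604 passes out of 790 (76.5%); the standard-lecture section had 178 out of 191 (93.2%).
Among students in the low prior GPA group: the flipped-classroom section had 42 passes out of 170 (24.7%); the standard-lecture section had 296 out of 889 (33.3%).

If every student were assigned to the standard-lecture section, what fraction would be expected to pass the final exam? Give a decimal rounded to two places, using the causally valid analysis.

The imbalance in prior GPA band arose from how students were allocated, not from anything the teaching method did; and prior GPA band independently affects the outcome. The pooled gap is confounded — condition on prior GPA band.
Standardising the standard-lecture section to the population prior GPA band mix: 0.481·178/191 + 0.519·296/889 = 0.621.

0.62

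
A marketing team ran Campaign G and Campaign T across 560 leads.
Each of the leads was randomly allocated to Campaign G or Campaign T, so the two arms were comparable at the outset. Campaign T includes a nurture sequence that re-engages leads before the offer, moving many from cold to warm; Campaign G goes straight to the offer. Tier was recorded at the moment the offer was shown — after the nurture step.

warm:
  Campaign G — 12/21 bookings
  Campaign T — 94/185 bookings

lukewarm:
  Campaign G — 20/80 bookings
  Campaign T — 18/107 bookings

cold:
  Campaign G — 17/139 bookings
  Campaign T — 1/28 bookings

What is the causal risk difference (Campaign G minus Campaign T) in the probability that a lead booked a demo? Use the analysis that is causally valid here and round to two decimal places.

-0.15

Engagement tier lies on the pathway campaign → engagement tier → outcome, so adjusting for it blocks the indirect effect. For the total causal effect of campaign, use the unadjusted pooled rates.
The causal difference is the pooled difference: 0.204 − 0.353 = -0.149.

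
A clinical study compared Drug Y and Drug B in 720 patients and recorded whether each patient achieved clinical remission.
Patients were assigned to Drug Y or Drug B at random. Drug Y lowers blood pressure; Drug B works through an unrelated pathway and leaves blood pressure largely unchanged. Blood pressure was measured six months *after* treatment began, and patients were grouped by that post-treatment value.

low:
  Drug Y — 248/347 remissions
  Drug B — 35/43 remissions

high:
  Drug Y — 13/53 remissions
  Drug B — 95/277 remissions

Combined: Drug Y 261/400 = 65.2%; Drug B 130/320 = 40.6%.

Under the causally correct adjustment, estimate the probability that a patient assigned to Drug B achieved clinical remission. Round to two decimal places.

0.41

Stratifying would compare drugs among patients the drugs themselves sorted into blood pressure groups — a form of selection on an intermediate. The unconditioned pooled rates give the total causal effect.
So P(outcome | do(Drug B)) is just the pooled rate for Drug B: 130/320 = 0.406.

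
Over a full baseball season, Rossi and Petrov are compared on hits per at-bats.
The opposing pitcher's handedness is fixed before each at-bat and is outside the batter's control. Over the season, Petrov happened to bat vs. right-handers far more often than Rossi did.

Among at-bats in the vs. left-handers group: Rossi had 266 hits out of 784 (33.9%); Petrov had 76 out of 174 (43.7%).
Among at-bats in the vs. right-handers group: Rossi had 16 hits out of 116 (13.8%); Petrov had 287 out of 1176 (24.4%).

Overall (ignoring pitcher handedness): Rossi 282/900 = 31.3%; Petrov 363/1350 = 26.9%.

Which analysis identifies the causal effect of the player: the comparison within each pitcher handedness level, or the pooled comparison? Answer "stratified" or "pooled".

stratified

Pitcher handedness satisfies the back-door criterion: it is not a descendant of the player, and it blocks the spurious path from player to outcome. Adjusting for it (i.e., using the within-pitcher handedness rates) gives the causal effect.
Within each level — vs. left-handers: 33.9% vs 43.7%; vs. right-handers: 13.8% vs 24.4% — Petrov is higher every time.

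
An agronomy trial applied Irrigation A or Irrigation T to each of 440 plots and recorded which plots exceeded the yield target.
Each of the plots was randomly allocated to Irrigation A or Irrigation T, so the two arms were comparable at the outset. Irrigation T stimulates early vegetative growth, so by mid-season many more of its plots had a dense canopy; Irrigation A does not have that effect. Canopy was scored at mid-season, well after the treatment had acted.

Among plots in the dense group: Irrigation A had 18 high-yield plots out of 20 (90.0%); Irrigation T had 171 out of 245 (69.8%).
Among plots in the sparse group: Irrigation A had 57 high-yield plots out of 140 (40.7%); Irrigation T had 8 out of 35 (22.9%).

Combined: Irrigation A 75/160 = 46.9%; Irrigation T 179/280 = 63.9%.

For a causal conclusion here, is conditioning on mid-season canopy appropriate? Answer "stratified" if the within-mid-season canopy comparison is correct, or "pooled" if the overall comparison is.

Mid-season canopy is downstream of the irrigation. One should not condition on a consequence of treatment, so the overall rates are the right comparison.
Pooled: Irrigation A 46.9% vs Irrigation T 63.9%; Irrigation T is higher overall.

pooled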